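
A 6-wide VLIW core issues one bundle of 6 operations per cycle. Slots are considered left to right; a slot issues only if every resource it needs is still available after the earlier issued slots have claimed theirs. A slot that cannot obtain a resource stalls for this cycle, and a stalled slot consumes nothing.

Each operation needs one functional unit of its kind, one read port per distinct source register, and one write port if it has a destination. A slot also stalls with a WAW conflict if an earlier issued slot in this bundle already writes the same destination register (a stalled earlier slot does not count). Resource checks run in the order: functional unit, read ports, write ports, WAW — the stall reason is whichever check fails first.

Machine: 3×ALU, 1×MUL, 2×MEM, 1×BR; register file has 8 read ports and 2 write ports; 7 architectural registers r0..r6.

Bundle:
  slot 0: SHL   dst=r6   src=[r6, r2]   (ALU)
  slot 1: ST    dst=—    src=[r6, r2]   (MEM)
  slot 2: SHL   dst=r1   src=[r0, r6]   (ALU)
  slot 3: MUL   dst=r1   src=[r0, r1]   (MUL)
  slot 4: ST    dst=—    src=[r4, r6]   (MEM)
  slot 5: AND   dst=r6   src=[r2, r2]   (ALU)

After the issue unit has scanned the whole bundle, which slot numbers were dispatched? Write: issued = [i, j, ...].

  0. ALU→r6 ⇒ go  {2A/1Mu/2Ld/1B | 6r 1w}
  1. MEM ⇒ go  {2A/1Mu/1Ld/1B | 4r 1w}
  2. ALU→r1 ⇒ go  {1A/1Mu/1Ld/1B | 2r 0w}
  3. MUL→r1 ⇒ no(WR_PORT)  {1A/1Mu/1Ld/1B | 2r 0w}
  4. MEM ⇒ go  {1A/1Mu/0Ld/1B | 0r 0w}
  5. ALU→r6 ⇒ no(RD_PORT)  {1A/1Mu/0Ld/1B | 0r 0w}

issued = [0, 1, 2, 4]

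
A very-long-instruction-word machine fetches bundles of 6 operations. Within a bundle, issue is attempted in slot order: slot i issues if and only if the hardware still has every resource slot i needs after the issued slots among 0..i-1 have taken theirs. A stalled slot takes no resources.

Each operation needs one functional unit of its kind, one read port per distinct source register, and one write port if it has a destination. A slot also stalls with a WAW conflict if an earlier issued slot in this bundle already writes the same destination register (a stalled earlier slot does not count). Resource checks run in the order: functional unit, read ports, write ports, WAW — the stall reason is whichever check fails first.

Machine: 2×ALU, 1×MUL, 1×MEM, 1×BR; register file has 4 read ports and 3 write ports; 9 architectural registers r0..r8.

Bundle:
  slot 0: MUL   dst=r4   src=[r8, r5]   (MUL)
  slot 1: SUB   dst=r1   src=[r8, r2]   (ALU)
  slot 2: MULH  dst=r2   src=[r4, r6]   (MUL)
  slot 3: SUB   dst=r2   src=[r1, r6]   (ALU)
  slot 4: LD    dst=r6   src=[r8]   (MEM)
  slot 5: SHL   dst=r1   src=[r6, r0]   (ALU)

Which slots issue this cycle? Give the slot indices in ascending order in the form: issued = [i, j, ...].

issued = [0, 1]

  0. MUL→r4 ⇒ go  {2A/0Mu/1Ld/1B | 2r 2w}
  1. ALU→r1 ⇒ go  {1A/0Mu/1Ld/1B | 0r 1w}
  2. MUL→r2 ⇒ no(FU)  {1A/0Mu/1Ld/1B | 0r 1w}
  3. ALU→r2 ⇒ no(RD_PORT)  {1A/0Mu/1Ld/1B | 0r 1w}
  4. MEM→r6 ⇒ no(RD_PORT)  {1A/0Mu/1Ld/1B | 0r 1w}
  5. ALU→r1 ⇒ no(RD_PORT)  {1A/0Mu/1Ld/1B | 0r 1w}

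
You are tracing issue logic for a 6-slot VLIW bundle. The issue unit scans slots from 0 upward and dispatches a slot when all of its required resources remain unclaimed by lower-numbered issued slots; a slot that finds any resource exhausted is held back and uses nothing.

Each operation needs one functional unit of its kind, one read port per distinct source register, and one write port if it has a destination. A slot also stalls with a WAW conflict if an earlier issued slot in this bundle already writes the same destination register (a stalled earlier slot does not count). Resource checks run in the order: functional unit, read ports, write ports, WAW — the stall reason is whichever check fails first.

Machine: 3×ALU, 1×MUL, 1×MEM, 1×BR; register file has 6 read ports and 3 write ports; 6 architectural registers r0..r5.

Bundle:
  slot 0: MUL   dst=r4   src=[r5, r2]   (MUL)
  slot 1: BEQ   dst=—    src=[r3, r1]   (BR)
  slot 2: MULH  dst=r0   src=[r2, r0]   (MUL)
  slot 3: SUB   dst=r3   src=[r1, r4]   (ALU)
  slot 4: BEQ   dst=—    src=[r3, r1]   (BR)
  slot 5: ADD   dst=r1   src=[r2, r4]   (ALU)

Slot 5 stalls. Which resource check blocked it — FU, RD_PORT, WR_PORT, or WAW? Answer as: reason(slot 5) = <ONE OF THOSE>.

reason(slot 5) = RD_PORT

slot 0 (MUL): ISSUE — free A3,Mu0,Ld1,B1 rp4 wp2
slot 1 (BR): ISSUE — free A3,Mu0,Ld1,B0 rp2 wp2
slot 2 (MUL): stall FU — free A3,Mu0,Ld1,B0 rp2 wp2
slot 3 (ALU): ISSUE — free A2,Mu0,Ld1,B0 rp0 wp1
slot 4 (BR): stall FU — free A2,Mu0,Ld1,B0 rp0 wp1
slot 5 (ALU): stall RD_PORT — free A2,Mu0,Ld1,B0 rp0 wp1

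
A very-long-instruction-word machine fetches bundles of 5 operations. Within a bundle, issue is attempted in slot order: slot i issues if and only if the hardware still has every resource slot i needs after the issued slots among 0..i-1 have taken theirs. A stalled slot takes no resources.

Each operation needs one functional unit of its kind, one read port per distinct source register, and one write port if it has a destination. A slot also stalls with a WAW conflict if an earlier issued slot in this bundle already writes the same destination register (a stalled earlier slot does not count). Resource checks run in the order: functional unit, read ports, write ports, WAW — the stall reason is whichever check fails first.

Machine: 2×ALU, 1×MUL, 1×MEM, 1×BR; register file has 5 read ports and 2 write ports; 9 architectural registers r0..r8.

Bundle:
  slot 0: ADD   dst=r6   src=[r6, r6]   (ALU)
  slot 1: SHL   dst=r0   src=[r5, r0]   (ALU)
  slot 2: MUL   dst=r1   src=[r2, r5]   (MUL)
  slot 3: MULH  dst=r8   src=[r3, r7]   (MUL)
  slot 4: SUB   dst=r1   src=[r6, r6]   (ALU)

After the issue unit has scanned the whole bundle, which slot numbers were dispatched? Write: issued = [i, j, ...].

#0 ALU src=r6,r6 dispatched  <A:1 Mu:1 Ld:1 B:1 rd:4 wr:1>
#1 ALU src=r5,r0 dispatched  <A:0 Mu:1 Ld:1 B:1 rd:2 wr:0>
#2 MUL src=r2,r5 held:WR_PORT  <A:0 Mu:1 Ld:1 B:1 rd:2 wr:0>
#3 MUL src=r3,r7 held:WR_PORT  <A:0 Mu:1 Ld:1 B:1 rd:2 wr:0>
#4 ALU src=r6,r6 held:FU  <A:0 Mu:1 Ld:1 B:1 rd:2 wr:0>

issued = [0, 1]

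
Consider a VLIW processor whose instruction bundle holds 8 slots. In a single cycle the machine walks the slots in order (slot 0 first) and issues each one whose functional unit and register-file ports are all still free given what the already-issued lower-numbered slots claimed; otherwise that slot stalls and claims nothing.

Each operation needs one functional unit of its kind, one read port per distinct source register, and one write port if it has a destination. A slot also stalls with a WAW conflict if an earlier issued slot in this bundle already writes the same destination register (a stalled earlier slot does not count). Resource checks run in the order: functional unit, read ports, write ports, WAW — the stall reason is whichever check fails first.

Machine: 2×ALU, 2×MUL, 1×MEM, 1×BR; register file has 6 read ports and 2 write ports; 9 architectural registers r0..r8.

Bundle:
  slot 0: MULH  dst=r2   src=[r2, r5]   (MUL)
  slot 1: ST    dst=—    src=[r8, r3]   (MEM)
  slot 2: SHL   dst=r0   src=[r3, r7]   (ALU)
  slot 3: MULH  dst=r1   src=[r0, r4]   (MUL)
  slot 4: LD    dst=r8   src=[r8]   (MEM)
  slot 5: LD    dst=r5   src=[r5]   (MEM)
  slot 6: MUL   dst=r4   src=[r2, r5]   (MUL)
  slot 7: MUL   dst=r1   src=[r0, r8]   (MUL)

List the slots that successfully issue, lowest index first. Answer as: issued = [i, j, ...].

#0 MUL src=r2,r5 dispatched  <A:2 Mu:1 Ld:1 B:1 rd:4 wr:1>
#1 MEM src=r8,r3 dispatched  <A:2 Mu:1 Ld:0 B:1 rd:2 wr:1>
#2 ALU src=r3,r7 dispatched  <A:1 Mu:1 Ld:0 B:1 rd:0 wr:0>
#3 MUL src=r0,r4 held:RD_PORT  <A:1 Mu:1 Ld:0 B:1 rd:0 wr:0>
#4 MEM src=r8 held:FU  <A:1 Mu:1 Ld:0 B:1 rd:0 wr:0>
#5 MEM src=r5 held:FU  <A:1 Mu:1 Ld:0 B:1 rd:0 wr:0>
#6 MUL src=r2,r5 held:RD_PORT  <A:1 Mu:1 Ld:0 B:1 rd:0 wr:0>
#7 MUL src=r0,r8 held:RD_PORT  <A:1 Mu:1 Ld:0 B:1 rd:0 wr:0>

issued = [0, 1, 2]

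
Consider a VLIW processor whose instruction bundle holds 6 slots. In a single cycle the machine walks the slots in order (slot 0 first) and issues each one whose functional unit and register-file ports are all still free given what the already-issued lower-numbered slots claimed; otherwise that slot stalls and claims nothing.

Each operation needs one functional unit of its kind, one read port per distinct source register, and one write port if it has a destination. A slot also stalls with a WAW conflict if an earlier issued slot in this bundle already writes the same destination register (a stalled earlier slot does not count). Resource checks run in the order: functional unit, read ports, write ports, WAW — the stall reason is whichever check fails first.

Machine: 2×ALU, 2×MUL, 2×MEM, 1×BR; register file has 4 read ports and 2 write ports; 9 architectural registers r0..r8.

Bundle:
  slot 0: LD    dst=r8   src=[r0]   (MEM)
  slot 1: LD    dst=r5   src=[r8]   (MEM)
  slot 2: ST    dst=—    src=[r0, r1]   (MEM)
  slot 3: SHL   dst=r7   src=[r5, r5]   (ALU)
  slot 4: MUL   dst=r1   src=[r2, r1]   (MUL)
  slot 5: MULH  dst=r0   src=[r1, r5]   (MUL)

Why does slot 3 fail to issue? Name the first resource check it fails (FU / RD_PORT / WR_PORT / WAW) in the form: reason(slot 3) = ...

  0. MEM→r8 ⇒ go  {2A/2Mu/1Ld/1B | 3r 1w}
  1. MEM→r5 ⇒ go  {2A/2Mu/0Ld/1B | 2r 0w}
  2. MEM ⇒ no(FU)  {2A/2Mu/0Ld/1B | 2r 0w}
  3. ALU→r7 ⇒ no(WR_PORT)  {2A/2Mu/0Ld/1B | 2r 0w}
  4. MUL→r1 ⇒ no(WR_PORT)  {2A/2Mu/0Ld/1B | 2r 0w}
  5. MUL→r0 ⇒ no(WR_PORT)  {2A/2Mu/0Ld/1B | 2r 0w}

reason(slot 3) = WR_PORT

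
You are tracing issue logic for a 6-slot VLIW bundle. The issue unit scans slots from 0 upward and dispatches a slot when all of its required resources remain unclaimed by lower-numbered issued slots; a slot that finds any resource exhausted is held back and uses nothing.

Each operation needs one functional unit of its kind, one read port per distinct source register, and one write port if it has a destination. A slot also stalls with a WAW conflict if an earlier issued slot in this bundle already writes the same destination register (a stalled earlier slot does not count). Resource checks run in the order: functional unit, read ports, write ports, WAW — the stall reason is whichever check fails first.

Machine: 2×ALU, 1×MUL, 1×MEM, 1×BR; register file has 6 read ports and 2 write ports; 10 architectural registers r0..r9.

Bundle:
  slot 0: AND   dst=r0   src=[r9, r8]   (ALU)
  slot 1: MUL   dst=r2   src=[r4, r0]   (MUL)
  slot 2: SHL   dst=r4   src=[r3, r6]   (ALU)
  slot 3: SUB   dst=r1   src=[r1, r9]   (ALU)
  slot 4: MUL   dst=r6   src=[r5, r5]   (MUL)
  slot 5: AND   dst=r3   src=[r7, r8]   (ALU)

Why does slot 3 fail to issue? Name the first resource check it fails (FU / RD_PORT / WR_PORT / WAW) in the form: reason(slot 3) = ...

reason(slot 3) = WR_PORT

slot 0 (ALU): ISSUE — free A1,Mu1,Ld1,B1 rp4 wp1
slot 1 (MUL): ISSUE — free A1,Mu0,Ld1,B1 rp2 wp0
slot 2 (ALU): stall WR_PORT — free A1,Mu0,Ld1,B1 rp2 wp0
slot 3 (ALU): stall WR_PORT — free A1,Mu0,Ld1,B1 rp2 wp0
slot 4 (MUL): stall FU — free A1,Mu0,Ld1,B1 rp2 wp0
slot 5 (ALU): stall WR_PORT — free A1,Mu0,Ld1,B1 rp2 wp0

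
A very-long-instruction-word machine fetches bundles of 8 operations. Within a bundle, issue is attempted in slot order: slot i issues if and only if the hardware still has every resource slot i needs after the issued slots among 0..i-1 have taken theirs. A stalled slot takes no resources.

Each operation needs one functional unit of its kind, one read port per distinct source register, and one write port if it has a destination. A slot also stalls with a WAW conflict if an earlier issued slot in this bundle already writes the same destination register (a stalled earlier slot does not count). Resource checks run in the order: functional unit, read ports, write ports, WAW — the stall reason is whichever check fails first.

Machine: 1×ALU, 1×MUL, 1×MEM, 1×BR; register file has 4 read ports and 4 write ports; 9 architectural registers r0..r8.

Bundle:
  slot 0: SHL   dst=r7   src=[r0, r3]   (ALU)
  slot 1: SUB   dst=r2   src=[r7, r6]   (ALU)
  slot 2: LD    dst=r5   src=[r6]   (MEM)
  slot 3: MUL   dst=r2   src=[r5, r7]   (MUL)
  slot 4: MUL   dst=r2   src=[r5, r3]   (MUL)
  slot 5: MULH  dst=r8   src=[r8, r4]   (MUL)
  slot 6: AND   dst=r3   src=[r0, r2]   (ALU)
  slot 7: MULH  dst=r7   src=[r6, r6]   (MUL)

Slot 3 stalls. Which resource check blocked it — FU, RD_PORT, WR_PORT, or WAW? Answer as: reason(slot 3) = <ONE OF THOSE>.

reason(slot 3) = RD_PORT

[0] ALU needs rd=2 wr=1: ok; after: ALU=0 MUL=1 MEM=1 BR=1, R=2, W=3
[1] ALU needs rd=2 wr=1: FU; after: ALU=0 MUL=1 MEM=1 BR=1, R=2, W=3
[2] MEM needs rd=1 wr=1: ok; after: ALU=0 MUL=1 MEM=0 BR=1, R=1, W=2
[3] MUL needs rd=2 wr=1: RD_PORT; after: ALU=0 MUL=1 MEM=0 BR=1, R=1, W=2
[4] MUL needs rd=2 wr=1: RD_PORT; after: ALU=0 MUL=1 MEM=0 BR=1, R=1, W=2
[5] MUL needs rd=2 wr=1: RD_PORT; after: ALU=0 MUL=1 MEM=0 BR=1, R=1, W=2
[6] ALU needs rd=2 wr=1: FU; after: ALU=0 MUL=1 MEM=0 BR=1, R=1, W=2
[7] MUL needs rd=1 wr=1: WAW; after: ALU=0 MUL=1 MEM=0 BR=1, R=1, W=2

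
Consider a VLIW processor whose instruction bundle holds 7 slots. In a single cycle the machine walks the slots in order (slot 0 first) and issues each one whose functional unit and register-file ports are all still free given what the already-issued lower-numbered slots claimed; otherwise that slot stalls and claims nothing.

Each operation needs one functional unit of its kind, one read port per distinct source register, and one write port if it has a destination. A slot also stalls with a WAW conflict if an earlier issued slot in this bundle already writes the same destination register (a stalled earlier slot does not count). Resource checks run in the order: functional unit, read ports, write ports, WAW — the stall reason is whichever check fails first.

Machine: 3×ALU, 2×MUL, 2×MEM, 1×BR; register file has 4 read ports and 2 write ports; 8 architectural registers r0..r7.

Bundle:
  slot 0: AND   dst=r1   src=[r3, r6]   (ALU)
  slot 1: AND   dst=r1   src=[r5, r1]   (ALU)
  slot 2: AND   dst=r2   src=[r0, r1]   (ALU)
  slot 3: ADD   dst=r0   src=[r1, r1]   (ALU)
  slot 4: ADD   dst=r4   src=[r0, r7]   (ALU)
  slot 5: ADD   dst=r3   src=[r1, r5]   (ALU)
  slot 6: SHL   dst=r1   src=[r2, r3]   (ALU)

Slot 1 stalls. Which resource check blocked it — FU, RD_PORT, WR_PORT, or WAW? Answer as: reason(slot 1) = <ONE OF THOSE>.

reason(slot 1) = WAW

#0 ALU src=r3,r6 dispatched  <A:2 Mu:2 Ld:2 B:1 rd:2 wr:1>
#1 ALU src=r5,r1 held:WAW  <A:2 Mu:2 Ld:2 B:1 rd:2 wr:1>
#2 ALU src=r0,r1 dispatched  <A:1 Mu:2 Ld:2 B:1 rd:0 wr:0>
#3 ALU src=r1,r1 held:RD_PORT  <A:1 Mu:2 Ld:2 B:1 rd:0 wr:0>
#4 ALU src=r0,r7 held:RD_PORT  <A:1 Mu:2 Ld:2 B:1 rd:0 wr:0>
#5 ALU src=r1,r5 held:RD_PORT  <A:1 Mu:2 Ld:2 B:1 rd:0 wr:0>
#6 ALU src=r2,r3 held:RD_PORT  <A:1 Mu:2 Ld:2 B:1 rd:0 wr:0>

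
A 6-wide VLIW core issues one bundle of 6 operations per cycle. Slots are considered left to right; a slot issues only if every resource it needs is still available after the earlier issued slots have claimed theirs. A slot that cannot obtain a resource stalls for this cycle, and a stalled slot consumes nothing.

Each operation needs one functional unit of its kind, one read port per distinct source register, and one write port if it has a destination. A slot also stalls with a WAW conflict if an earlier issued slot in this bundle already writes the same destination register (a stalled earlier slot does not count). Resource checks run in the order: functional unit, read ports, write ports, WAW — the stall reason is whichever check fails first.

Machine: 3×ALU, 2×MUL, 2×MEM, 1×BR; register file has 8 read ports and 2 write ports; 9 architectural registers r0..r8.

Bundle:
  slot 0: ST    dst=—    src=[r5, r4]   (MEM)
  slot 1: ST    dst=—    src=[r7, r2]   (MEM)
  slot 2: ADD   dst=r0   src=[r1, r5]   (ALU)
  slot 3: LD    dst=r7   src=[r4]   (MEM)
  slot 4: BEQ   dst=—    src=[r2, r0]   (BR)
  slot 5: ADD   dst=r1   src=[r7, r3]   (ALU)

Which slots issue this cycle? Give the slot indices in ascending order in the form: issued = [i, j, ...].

  0. MEM ⇒ go  {3A/2Mu/1Ld/1B | 6r 2w}
  1. MEM ⇒ go  {3A/2Mu/0Ld/1B | 4r 2w}
  2. ALU→r0 ⇒ go  {2A/2Mu/0Ld/1B | 2r 1w}
  3. MEM→r7 ⇒ no(FU)  {2A/2Mu/0Ld/1B | 2r 1w}
  4. BR ⇒ go  {2A/2Mu/0Ld/0B | 0r 1w}
  5. ALU→r1 ⇒ no(RD_PORT)  {2A/2Mu/0Ld/0B | 0r 1w}

issued = [0, 1, 2, 4]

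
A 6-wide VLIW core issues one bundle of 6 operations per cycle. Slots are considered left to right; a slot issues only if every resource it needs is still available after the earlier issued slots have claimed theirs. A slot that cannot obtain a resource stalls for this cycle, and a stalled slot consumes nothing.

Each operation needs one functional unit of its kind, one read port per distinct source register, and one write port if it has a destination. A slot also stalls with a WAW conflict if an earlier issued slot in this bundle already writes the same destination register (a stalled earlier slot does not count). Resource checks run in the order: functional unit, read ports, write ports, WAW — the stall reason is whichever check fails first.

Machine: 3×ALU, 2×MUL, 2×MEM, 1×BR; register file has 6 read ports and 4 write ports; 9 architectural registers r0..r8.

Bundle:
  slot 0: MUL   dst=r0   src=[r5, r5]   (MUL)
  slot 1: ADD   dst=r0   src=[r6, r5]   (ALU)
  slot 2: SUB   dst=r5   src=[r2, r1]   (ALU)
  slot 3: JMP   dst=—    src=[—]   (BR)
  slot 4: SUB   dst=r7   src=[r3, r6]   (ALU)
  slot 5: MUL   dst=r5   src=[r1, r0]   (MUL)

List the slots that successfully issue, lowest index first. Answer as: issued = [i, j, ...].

issued = [0, 2, 3, 4]

(0) want 1×MUL +1rd +1wr — yes → AL3|MU1|ME2|BR1|rd5|wr3
(1) want 1×ALU +2rd +1wr — WAW → AL3|MU1|ME2|BR1|rd5|wr3
(2) want 1×ALU +2rd +1wr — yes → AL2|MU1|ME2|BR1|rd3|wr2
(3) want 1×BR +0rd +0wr — yes → AL2|MU1|ME2|BR0|rd3|wr2
(4) want 1×ALU +2rd +1wr — yes → AL1|MU1|ME2|BR0|rd1|wr1
(5) want 1×MUL +2rd +1wr — RD_PORT → AL1|MU1|ME2|BR0|rd1|wr1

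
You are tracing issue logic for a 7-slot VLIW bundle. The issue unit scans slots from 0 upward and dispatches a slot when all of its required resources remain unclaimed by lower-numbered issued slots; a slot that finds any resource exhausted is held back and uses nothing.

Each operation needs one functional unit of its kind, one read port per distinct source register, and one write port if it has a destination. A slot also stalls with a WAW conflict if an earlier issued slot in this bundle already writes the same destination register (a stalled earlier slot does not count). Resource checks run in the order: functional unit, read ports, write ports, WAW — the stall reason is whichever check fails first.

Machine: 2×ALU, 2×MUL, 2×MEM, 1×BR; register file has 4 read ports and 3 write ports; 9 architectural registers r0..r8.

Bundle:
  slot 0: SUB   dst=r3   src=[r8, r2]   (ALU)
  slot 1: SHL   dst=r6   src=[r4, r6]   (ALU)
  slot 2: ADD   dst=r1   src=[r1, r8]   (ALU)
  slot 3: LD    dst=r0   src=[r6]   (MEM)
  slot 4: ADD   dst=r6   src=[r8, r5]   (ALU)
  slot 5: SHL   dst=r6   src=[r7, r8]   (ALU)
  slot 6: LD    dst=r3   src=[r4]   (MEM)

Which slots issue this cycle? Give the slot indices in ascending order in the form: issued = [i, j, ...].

(0) want 1×ALU +2rd +1wr — yes → AL1|MU2|ME2|BR1|rd2|wr2
(1) want 1×ALU +2rd +1wr — yes → AL0|MU2|ME2|BR1|rd0|wr1
(2) want 1×ALU +2rd +1wr — FU → AL0|MU2|ME2|BR1|rd0|wr1
(3) want 1×MEM +1rd +1wr — RD_PORT → AL0|MU2|ME2|BR1|rd0|wr1
(4) want 1×ALU +2rd +1wr — FU → AL0|MU2|ME2|BR1|rd0|wr1
(5) want 1×ALU +2rd +1wr — FU → AL0|MU2|ME2|BR1|rd0|wr1
(6) want 1×MEM +1rd +1wr — RD_PORT → AL0|MU2|ME2|BR1|rd0|wr1

issued = [0, 1]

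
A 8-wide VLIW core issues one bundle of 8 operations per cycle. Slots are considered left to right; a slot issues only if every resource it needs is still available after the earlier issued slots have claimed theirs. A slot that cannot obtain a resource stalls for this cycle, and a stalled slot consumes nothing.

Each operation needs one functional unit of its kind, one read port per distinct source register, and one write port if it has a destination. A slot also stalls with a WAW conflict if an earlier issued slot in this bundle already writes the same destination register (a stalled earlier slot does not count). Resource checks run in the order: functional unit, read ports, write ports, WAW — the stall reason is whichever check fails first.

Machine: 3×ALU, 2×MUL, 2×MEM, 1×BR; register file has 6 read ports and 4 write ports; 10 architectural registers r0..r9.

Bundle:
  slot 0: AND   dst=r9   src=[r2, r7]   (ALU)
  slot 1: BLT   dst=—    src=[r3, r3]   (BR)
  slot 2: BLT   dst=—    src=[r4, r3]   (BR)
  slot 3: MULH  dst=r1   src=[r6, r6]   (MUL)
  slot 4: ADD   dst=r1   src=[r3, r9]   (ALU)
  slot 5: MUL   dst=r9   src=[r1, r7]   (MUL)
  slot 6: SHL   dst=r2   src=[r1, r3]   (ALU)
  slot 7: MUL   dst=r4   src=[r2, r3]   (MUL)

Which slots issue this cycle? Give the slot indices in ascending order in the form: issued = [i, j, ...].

(0) want 1×ALU +2rd +1wr — yes → AL2|MU2|ME2|BR1|rd4|wr3
(1) want 1×BR +1rd +0wr — yes → AL2|MU2|ME2|BR0|rd3|wr3
(2) want 1×BR +2rd +0wr — FU → AL2|MU2|ME2|BR0|rd3|wr3
(3) want 1×MUL +1rd +1wr — yes → AL2|MU1|ME2|BR0|rd2|wr2
(4) want 1×ALU +2rd +1wr — WAW → AL2|MU1|ME2|BR0|rd2|wr2
(5) want 1×MUL +2rd +1wr — WAW → AL2|MU1|ME2|BR0|rd2|wr2
(6) want 1×ALU +2rd +1wr — yes → AL1|MU1|ME2|BR0|rd0|wr1
(7) want 1×MUL +2rd +1wr — RD_PORT → AL1|MU1|ME2|BR0|rd0|wr1

issued = [0, 1, 3, 6]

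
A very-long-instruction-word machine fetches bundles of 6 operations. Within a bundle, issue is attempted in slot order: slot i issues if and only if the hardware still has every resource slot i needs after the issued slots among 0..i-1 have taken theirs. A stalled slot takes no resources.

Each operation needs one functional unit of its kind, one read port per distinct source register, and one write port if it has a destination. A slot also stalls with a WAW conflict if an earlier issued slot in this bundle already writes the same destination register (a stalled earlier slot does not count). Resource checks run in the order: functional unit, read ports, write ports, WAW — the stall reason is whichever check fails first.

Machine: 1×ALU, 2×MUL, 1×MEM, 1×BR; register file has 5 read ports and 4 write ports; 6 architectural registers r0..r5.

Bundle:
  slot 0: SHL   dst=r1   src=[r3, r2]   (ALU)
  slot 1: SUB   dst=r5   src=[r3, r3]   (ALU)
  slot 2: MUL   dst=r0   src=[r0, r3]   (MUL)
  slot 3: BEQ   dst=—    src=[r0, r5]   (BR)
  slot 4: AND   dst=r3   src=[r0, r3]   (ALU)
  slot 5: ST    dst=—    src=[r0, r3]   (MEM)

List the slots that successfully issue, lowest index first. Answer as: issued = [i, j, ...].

[0] ALU needs rd=2 wr=1: ok; after: ALU=0 MUL=2 MEM=1 BR=1, R=3, W=3
[1] ALU needs rd=1 wr=1: FU; after: ALU=0 MUL=2 MEM=1 BR=1, R=3, W=3
[2] MUL needs rd=2 wr=1: ok; after: ALU=0 MUL=1 MEM=1 BR=1, R=1, W=2
[3] BR needs rd=2 wr=0: RD_PORT; after: ALU=0 MUL=1 MEM=1 BR=1, R=1, W=2
[4] ALU needs rd=2 wr=1: FU; after: ALU=0 MUL=1 MEM=1 BR=1, R=1, W=2
[5] MEM needs rd=2 wr=0: RD_PORT; after: ALU=0 MUL=1 MEM=1 BR=1, R=1, W=2

issued = [0, 2]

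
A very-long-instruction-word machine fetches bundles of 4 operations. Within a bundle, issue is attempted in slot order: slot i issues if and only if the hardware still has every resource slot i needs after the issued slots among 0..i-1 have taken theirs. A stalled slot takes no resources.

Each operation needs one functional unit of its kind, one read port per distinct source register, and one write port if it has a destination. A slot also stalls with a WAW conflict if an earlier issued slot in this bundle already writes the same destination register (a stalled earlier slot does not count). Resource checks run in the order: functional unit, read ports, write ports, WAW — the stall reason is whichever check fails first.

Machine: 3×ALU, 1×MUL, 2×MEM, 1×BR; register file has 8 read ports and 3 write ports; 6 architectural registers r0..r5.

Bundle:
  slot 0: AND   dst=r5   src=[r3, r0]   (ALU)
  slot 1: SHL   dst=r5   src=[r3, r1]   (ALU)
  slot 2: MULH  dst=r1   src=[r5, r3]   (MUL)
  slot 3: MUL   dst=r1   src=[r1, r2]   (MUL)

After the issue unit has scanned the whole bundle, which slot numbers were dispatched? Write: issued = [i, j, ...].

#0 ALU src=r3,r0 dispatched  <A:2 Mu:1 Ld:2 B:1 rd:6 wr:2>
#1 ALU src=r3,r1 held:WAW  <A:2 Mu:1 Ld:2 B:1 rd:6 wr:2>
#2 MUL src=r5,r3 dispatched  <A:2 Mu:0 Ld:2 B:1 rd:4 wr:1>
#3 MUL src=r1,r2 held:FU  <A:2 Mu:0 Ld:2 B:1 rd:4 wr:1>

issued = [0, 2]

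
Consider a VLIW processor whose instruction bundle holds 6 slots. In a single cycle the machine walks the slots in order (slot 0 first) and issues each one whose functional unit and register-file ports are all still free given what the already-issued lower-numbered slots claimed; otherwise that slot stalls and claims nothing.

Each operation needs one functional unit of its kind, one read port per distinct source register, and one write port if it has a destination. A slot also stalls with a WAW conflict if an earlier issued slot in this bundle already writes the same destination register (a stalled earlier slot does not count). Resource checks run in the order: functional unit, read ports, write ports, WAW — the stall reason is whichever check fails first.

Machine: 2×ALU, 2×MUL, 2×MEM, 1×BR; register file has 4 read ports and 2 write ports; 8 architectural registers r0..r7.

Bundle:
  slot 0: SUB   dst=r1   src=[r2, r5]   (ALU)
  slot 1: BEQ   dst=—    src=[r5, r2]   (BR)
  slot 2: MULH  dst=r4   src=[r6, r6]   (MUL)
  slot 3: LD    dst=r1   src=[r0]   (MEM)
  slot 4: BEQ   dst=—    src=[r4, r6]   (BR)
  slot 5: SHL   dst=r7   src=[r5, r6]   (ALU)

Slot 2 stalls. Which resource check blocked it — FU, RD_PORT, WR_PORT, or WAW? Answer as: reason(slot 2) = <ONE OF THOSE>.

[0] ALU needs rd=2 wr=1: ok; after: ALU=1 MUL=2 MEM=2 BR=1, R=2, W=1
[1] BR needs rd=2 wr=0: ok; after: ALU=1 MUL=2 MEM=2 BR=0, R=0, W=1
[2] MUL needs rd=1 wr=1: RD_PORT; after: ALU=1 MUL=2 MEM=2 BR=0, R=0, W=1
[3] MEM needs rd=1 wr=1: RD_PORT; after: ALU=1 MUL=2 MEM=2 BR=0, R=0, W=1
[4] BR needs rd=2 wr=0: FU; after: ALU=1 MUL=2 MEM=2 BR=0, R=0, W=1
[5] ALU needs rd=2 wr=1: RD_PORT; after: ALU=1 MUL=2 MEM=2 BR=0, R=0, W=1

reason(slot 2) = RD_PORT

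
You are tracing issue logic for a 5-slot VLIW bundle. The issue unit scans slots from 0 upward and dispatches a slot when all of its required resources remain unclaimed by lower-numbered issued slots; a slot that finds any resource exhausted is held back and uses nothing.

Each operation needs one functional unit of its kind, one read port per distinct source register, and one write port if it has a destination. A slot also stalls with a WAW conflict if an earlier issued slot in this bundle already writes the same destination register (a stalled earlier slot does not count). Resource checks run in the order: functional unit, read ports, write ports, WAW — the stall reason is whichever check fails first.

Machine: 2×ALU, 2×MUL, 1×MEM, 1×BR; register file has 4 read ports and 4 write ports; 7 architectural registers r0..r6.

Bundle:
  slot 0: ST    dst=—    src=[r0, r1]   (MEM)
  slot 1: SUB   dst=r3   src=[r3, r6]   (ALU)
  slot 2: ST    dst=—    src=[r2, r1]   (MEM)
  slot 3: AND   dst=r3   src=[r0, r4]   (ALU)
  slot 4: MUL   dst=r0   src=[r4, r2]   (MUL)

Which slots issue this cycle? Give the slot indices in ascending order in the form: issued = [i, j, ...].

#0 MEM src=r0,r1 dispatched  <A:2 Mu:2 Ld:0 B:1 rd:2 wr:4>
#1 ALU src=r3,r6 dispatched  <A:1 Mu:2 Ld:0 B:1 rd:0 wr:3>
#2 MEM src=r2,r1 held:FU  <A:1 Mu:2 Ld:0 B:1 rd:0 wr:3>
#3 ALU src=r0,r4 held:RD_PORT  <A:1 Mu:2 Ld:0 B:1 rd:0 wr:3>
#4 MUL src=r4,r2 held:RD_PORT  <A:1 Mu:2 Ld:0 B:1 rd:0 wr:3>

issued = [0, 1]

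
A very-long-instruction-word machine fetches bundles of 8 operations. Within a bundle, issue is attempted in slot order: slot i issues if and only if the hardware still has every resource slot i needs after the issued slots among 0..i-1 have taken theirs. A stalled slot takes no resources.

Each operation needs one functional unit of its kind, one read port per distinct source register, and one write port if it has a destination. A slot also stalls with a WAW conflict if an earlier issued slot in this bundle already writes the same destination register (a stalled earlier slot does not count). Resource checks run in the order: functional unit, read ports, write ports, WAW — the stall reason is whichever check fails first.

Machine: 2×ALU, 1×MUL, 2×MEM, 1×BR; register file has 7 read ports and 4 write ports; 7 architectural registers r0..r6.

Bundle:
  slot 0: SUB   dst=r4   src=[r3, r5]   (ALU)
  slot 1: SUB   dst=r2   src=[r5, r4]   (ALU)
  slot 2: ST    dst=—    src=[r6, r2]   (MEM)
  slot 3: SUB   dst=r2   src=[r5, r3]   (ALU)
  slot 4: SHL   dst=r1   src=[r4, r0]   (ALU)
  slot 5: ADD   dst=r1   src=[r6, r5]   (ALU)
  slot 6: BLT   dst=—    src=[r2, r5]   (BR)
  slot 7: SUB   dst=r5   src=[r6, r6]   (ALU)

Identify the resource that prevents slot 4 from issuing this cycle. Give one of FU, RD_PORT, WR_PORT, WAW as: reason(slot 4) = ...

[0] ALU needs rd=2 wr=1: ok; after: ALU=1 MUL=1 MEM=2 BR=1, R=5, W=3
[1] ALU needs rd=2 wr=1: ok; after: ALU=0 MUL=1 MEM=2 BR=1, R=3, W=2
[2] MEM needs rd=2 wr=0: ok; after: ALU=0 MUL=1 MEM=1 BR=1, R=1, W=2
[3] ALU needs rd=2 wr=1: FU; after: ALU=0 MUL=1 MEM=1 BR=1, R=1, W=2
[4] ALU needs rd=2 wr=1: FU; after: ALU=0 MUL=1 MEM=1 BR=1, R=1, W=2
[5] ALU needs rd=2 wr=1: FU; after: ALU=0 MUL=1 MEM=1 BR=1, R=1, W=2
[6] BR needs rd=2 wr=0: RD_PORT; after: ALU=0 MUL=1 MEM=1 BR=1, R=1, W=2
[7] ALU needs rd=1 wr=1: FU; after: ALU=0 MUL=1 MEM=1 BR=1, R=1, W=2

reason(slot 4) = FU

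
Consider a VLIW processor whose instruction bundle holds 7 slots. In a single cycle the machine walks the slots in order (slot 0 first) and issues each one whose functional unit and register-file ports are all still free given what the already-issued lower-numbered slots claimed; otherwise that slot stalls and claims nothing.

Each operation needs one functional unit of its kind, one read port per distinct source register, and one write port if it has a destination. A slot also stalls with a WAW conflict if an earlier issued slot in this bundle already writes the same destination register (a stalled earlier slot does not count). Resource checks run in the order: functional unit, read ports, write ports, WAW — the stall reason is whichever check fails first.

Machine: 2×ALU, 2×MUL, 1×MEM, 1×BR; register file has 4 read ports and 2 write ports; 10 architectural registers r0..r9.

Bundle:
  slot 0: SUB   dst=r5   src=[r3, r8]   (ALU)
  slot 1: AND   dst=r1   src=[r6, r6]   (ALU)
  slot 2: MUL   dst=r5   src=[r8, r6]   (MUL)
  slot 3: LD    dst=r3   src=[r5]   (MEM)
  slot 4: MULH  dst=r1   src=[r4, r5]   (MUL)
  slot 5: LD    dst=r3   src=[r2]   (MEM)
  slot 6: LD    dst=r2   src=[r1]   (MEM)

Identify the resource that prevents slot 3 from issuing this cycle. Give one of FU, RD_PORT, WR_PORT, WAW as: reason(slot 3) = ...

reason(slot 3) = WR_PORT

#0 ALU src=r3,r8 dispatched  <A:1 Mu:2 Ld:1 B:1 rd:2 wr:1>
#1 ALU src=r6,r6 dispatched  <A:0 Mu:2 Ld:1 B:1 rd:1 wr:0>
#2 MUL src=r8,r6 held:RD_PORT  <A:0 Mu:2 Ld:1 B:1 rd:1 wr:0>
#3 MEM src=r5 held:WR_PORT  <A:0 Mu:2 Ld:1 B:1 rd:1 wr:0>
#4 MUL src=r4,r5 held:RD_PORT  <A:0 Mu:2 Ld:1 B:1 rd:1 wr:0>
#5 MEM src=r2 held:WR_PORT  <A:0 Mu:2 Ld:1 B:1 rd:1 wr:0>
#6 MEM src=r1 held:WR_PORT  <A:0 Mu:2 Ld:1 B:1 rd:1 wr:0>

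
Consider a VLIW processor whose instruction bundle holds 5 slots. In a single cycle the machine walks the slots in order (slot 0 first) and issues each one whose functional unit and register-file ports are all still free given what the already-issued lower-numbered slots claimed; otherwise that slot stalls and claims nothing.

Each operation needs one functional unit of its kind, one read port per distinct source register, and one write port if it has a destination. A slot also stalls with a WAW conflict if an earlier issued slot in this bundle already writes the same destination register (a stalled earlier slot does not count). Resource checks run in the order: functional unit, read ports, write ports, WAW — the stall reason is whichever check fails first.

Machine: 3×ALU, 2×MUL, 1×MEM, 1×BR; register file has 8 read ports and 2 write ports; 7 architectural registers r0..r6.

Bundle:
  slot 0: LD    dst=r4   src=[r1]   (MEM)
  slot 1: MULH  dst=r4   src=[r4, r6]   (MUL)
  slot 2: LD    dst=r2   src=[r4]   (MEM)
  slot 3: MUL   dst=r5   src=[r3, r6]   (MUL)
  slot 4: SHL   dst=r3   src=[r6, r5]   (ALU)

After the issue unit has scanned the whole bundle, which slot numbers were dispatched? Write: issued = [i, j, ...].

#0 MEM src=r1 dispatched  <A:3 Mu:2 Ld:0 B:1 rd:7 wr:1>
#1 MUL src=r4,r6 held:WAW  <A:3 Mu:2 Ld:0 B:1 rd:7 wr:1>
#2 MEM src=r4 held:FU  <A:3 Mu:2 Ld:0 B:1 rd:7 wr:1>
#3 MUL src=r3,r6 dispatched  <A:3 Mu:1 Ld:0 B:1 rd:5 wr:0>
#4 ALU src=r6,r5 held:WR_PORT  <A:3 Mu:1 Ld:0 B:1 rd:5 wr:0>

issued = [0, 3]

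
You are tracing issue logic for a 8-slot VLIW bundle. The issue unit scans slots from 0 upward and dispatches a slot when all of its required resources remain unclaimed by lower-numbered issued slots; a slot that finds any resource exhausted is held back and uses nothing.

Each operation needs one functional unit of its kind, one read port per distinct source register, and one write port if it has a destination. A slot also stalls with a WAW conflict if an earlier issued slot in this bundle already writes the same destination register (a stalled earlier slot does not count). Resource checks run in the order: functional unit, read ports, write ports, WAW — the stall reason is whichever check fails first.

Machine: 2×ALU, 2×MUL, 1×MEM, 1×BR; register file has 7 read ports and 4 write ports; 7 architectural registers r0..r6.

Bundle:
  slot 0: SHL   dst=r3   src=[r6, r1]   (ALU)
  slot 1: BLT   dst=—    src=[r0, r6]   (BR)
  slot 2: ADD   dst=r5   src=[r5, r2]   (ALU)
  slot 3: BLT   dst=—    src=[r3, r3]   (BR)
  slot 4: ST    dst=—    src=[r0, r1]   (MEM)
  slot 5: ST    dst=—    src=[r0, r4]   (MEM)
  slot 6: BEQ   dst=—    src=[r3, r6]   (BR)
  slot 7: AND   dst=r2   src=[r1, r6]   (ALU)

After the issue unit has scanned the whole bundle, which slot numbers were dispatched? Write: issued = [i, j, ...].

issued = [0, 1, 2]

#0 ALU src=r6,r1 dispatched  <A:1 Mu:2 Ld:1 B:1 rd:5 wr:3>
#1 BR src=r0,r6 dispatched  <A:1 Mu:2 Ld:1 B:0 rd:3 wr:3>
#2 ALU src=r5,r2 dispatched  <A:0 Mu:2 Ld:1 B:0 rd:1 wr:2>
#3 BR src=r3,r3 held:FU  <A:0 Mu:2 Ld:1 B:0 rd:1 wr:2>
#4 MEM src=r0,r1 held:RD_PORT  <A:0 Mu:2 Ld:1 B:0 rd:1 wr:2>
#5 MEM src=r0,r4 held:RD_PORT  <A:0 Mu:2 Ld:1 B:0 rd:1 wr:2>
#6 BR src=r3,r6 held:FU  <A:0 Mu:2 Ld:1 B:0 rd:1 wr:2>
#7 ALU src=r1,r6 held:FU  <A:0 Mu:2 Ld:1 B:0 rd:1 wr:2>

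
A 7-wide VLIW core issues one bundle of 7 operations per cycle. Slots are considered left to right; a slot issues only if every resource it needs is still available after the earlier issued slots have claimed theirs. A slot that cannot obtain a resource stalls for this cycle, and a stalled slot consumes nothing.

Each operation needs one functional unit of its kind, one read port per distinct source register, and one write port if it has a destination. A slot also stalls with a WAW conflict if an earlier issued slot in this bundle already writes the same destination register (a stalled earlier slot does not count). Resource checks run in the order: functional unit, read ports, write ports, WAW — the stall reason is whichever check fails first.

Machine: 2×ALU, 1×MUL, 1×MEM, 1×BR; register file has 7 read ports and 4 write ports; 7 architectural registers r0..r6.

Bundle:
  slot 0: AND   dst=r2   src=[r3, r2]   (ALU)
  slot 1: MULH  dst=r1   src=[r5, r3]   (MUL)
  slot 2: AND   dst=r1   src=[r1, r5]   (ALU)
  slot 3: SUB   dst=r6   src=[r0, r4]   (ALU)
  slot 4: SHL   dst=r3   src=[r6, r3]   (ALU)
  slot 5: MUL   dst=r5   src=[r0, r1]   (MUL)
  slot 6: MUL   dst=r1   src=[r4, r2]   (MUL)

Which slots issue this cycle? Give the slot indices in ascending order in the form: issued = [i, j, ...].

issued = [0, 1, 3]

#0 ALU src=r3,r2 dispatched  <A:1 Mu:1 Ld:1 B:1 rd:5 wr:3>
#1 MUL src=r5,r3 dispatched  <A:1 Mu:0 Ld:1 B:1 rd:3 wr:2>
#2 ALU src=r1,r5 held:WAW  <A:1 Mu:0 Ld:1 B:1 rd:3 wr:2>
#3 ALU src=r0,r4 dispatched  <A:0 Mu:0 Ld:1 B:1 rd:1 wr:1>
#4 ALU src=r6,r3 held:FU  <A:0 Mu:0 Ld:1 B:1 rd:1 wr:1>
#5 MUL src=r0,r1 held:FU  <A:0 Mu:0 Ld:1 B:1 rd:1 wr:1>
#6 MUL src=r4,r2 held:FU  <A:0 Mu:0 Ld:1 B:1 rd:1 wr:1>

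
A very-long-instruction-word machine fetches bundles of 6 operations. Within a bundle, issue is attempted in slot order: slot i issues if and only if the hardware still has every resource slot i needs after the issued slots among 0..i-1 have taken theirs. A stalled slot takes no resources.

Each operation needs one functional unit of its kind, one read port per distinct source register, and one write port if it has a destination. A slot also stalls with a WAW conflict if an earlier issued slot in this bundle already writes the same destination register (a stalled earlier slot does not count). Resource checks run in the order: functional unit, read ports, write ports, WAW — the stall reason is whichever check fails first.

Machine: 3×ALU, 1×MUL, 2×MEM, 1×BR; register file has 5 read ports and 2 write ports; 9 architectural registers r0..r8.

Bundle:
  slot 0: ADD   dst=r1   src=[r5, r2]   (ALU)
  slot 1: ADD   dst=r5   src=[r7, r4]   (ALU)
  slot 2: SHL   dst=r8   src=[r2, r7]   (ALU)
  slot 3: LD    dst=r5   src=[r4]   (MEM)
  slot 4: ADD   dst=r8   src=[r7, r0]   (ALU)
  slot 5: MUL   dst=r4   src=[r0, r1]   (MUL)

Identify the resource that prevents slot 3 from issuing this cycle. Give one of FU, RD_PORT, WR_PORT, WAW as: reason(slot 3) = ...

reason(slot 3) = WR_PORT

slot 0 (ALU): ISSUE — free A2,Mu1,Ld2,B1 rp3 wp1
slot 1 (ALU): ISSUE — free A1,Mu1,Ld2,B1 rp1 wp0
slot 2 (ALU): stall RD_PORT — free A1,Mu1,Ld2,B1 rp1 wp0
slot 3 (MEM): stall WR_PORT — free A1,Mu1,Ld2,B1 rp1 wp0
slot 4 (ALU): stall RD_PORT — free A1,Mu1,Ld2,B1 rp1 wp0
slot 5 (MUL): stall RD_PORT — free A1,Mu1,Ld2,B1 rp1 wp0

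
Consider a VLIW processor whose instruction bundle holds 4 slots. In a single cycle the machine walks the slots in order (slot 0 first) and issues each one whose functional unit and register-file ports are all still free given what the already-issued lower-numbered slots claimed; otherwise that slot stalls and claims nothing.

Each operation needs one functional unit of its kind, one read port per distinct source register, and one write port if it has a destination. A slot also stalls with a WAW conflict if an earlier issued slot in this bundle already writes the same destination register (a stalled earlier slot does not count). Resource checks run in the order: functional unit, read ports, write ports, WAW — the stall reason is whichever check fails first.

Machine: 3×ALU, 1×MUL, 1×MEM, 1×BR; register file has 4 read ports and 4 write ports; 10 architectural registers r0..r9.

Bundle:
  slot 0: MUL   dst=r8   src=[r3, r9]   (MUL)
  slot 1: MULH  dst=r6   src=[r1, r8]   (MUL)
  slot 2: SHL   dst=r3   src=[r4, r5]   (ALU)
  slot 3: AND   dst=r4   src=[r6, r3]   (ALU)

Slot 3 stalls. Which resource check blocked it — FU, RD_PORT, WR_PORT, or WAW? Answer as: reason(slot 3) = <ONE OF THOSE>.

reason(slot 3) = RD_PORT

  0. MUL→r8 ⇒ go  {3A/0Mu/1Ld/1B | 2r 3w}
  1. MUL→r6 ⇒ no(FU)  {3A/0Mu/1Ld/1B | 2r 3w}
  2. ALU→r3 ⇒ go  {2A/0Mu/1Ld/1B | 0r 2w}
  3. ALU→r4 ⇒ no(RD_PORT)  {2A/0Mu/1Ld/1B | 0r 2w}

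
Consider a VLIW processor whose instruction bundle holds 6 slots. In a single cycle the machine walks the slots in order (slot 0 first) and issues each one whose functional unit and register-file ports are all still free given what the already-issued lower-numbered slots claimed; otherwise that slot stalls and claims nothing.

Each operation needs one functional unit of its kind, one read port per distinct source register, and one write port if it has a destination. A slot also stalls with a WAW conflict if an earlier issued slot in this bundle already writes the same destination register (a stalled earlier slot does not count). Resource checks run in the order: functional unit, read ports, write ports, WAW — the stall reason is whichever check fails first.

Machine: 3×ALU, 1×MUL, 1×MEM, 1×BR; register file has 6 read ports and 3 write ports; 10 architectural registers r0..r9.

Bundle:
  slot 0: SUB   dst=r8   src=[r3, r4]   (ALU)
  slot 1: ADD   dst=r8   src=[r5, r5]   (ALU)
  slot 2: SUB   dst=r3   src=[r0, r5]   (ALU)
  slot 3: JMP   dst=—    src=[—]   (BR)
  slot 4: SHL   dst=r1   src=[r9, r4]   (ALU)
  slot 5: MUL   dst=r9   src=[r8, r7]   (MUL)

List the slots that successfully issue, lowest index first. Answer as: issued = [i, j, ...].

#0 ALU src=r3,r4 dispatched  <A:2 Mu:1 Ld:1 B:1 rd:4 wr:2>
#1 ALU src=r5,r5 held:WAW  <A:2 Mu:1 Ld:1 B:1 rd:4 wr:2>
#2 ALU src=r0,r5 dispatched  <A:1 Mu:1 Ld:1 B:1 rd:2 wr:1>
#3 BR src=- dispatched  <A:1 Mu:1 Ld:1 B:0 rd:2 wr:1>
#4 ALU src=r9,r4 dispatched  <A:0 Mu:1 Ld:1 B:0 rd:0 wr:0>
#5 MUL src=r8,r7 held:RD_PORT  <A:0 Mu:1 Ld:1 B:0 rd:0 wr:0>

issued = [0, 2, 3, 4]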